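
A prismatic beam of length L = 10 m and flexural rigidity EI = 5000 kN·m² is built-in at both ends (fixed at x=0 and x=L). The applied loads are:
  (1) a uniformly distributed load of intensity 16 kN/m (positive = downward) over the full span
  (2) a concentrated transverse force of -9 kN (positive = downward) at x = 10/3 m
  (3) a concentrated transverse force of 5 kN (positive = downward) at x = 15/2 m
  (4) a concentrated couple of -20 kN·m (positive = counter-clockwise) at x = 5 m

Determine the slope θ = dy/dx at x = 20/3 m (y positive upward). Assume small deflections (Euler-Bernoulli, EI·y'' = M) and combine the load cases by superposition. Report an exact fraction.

Load 1 — uniform load w=16 kN/m over full span:
  θ_1 = -wx(L-x)(L-2x)/(12EI) = -16·(20/3)·(10-(20/3))·(10-2·(20/3))/(12·5000) = 8/405 rad
Load 2 — point force P=-9 kN at a=10/3 m (b=L-a=20/3):
  θ_2 = Pa²(L-x)(2bL-(3b+a)(L-x))/(2L³EI)  [x>a] = (-9)·(10/3)²·(10-(20/3))·(2·(20/3)·10-(3·(20/3)+(10/3))·(10-(20/3)))/(2·10³·5000) = -1/540 rad
Load 3 — point force P=5 kN at a=15/2 m (b=L-a=5/2):
  θ_3 = -Pb²x(2aL-(3a+b)x)/(2L³EI)  [x≤a] = -5·(5/2)²·(20/3)·(2·(15/2)·10-(3·(15/2)+(5/2))·(20/3))/(2·10³·5000) = 1/2880 rad
Load 4 — applied couple M₀=-20 kN·m at a=5 m (b=L-a=5):
  θ_4 = (R_Ax²/2 - M_Ax - M₀(x-a))/EI  [x>a] with R_A=-3, M_A=-5 = ((-3)·(20/3)²/2 - (-5)·(20/3) - (-20)·((20/3)-5))/5000 = 0 rad
Superposition: θ = Σ θ_i = 473/25920 rad ≈ 0.018248 rad

θ(20/3) = 473/25920 rad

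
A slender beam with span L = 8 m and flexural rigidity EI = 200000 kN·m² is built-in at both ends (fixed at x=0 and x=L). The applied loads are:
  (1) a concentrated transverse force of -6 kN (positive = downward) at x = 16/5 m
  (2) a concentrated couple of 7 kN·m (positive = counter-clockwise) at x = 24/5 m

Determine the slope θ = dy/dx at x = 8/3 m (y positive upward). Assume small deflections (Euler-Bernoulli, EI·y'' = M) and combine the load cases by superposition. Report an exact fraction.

Load 1 — point force P=-6 kN at a=16/5 m (b=L-a=24/5):
  θ_1 = -Pb²x(2aL-(3a+b)x)/(2L³EI)  [x≤a] = -(-6)·(24/5)²·(8/3)·(2·(16/5)·8-(3·(16/5)+(24/5))·(8/3))/(2·8³·200000) = 9/390625 rad
Load 2 — applied couple M₀=7 kN·m at a=24/5 m (b=L-a=16/5):
  θ_2 = (R_Ax²/2 - M_Ax)/EI  [x≤a] with R_A=63/50, M_A=56/25 = ((63/50)·(8/3)²/2 - (56/25)·(8/3))/200000 = -7/937500 rad
Superposition: θ = Σ θ_i = 73/4687500 rad ≈ 0.000016 rad

θ(8/3) = 73/4687500 rad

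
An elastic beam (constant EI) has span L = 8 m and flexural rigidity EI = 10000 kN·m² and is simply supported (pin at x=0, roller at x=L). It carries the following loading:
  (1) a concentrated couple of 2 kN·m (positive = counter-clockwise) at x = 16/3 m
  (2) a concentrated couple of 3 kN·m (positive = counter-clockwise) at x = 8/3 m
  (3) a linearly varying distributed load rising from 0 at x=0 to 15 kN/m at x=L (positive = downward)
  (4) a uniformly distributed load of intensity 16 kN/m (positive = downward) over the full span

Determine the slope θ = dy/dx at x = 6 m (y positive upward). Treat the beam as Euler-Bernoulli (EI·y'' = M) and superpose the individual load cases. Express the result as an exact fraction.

Load 1 — applied couple M₀=2 kN·m at a=16/3 m (b=L-a=8/3):
  θ_1 = (M₀x²/(2L)-M₀(x-a)+C₁)/EI  [x>a] with C₁=M₀(3b²-L²)/(6L)=-16/9 = (2·6²/(2·8)-2·(6-(16/3))+(-16/9))/10000 = 1/7200 rad
Load 2 — applied couple M₀=3 kN·m at a=8/3 m (b=L-a=16/3):
  θ_2 = (M₀x²/(2L)-M₀(x-a)+C₁)/EI  [x>a] with C₁=M₀(3b²-L²)/(6L)=4/3 = (3·6²/(2·8)-3·(6-(8/3))+(4/3))/10000 = -23/120000 rad
Load 3 — triangular load w₀=15 kN/m (0→w₀ over full span):
  θ_3 = -w₀(7L⁴-30L²x²+15x⁴)/(360LEI) = -15·(7·8⁴-30·8²·6²+15·6⁴)/(360·8·10000) = 1313/120000 rad
Load 4 — uniform load w=16 kN/m over full span:
  θ_4 = -w(L³-6Lx²+4x³)/(24EI) = -16·(8³-6·8·6²+4·6³)/(24·10000) = 44/1875 rad
Superposition: θ = Σ θ_i = 773/22500 rad ≈ 0.034356 rad

θ(6) = 773/22500 rad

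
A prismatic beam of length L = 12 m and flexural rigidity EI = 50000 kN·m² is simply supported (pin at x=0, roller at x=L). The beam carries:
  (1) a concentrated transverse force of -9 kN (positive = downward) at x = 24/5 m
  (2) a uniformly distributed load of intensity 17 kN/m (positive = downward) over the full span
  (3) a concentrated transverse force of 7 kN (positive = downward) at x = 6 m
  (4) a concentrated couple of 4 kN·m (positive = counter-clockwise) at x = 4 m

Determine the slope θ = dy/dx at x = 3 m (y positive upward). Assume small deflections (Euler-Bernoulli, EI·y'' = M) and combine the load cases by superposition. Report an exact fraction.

Load 1 — point force P=-9 kN at a=24/5 m (b=L-a=36/5):
  θ_1 = -Pb(L²-b²-3x²)/(6LEI)  [x≤a] = -(-9)·(36/5)·(12²-(36/5)²-3·3²)/(6·12·50000) = 14661/12500000 rad
Load 2 — uniform load w=17 kN/m over full span:
  θ_2 = -w(L³-6Lx²+4x³)/(24EI) = -17·(12³-6·12·3²+4·3³)/(24·50000) = -1683/100000 rad
Load 3 — point force P=7 kN at a=6 m (b=L-a=6):
  θ_3 = -Pb(L²-b²-3x²)/(6LEI)  [x≤a] = -7·6·(12²-6²-3·3²)/(6·12·50000) = -189/200000 rad
Load 4 — applied couple M₀=4 kN·m at a=4 m (b=L-a=8):
  θ_4 = (M₀x²/(2L)+C₁)/EI  [x≤a] with C₁=M₀(3b²-L²)/(6L)=8/3 = (4·3²/(2·12)+(8/3))/50000 = 1/12000 rad
Superposition: θ = Σ θ_i = -1238909/75000000 rad ≈ -0.016519 rad

θ(3) = -1238909/75000000 rad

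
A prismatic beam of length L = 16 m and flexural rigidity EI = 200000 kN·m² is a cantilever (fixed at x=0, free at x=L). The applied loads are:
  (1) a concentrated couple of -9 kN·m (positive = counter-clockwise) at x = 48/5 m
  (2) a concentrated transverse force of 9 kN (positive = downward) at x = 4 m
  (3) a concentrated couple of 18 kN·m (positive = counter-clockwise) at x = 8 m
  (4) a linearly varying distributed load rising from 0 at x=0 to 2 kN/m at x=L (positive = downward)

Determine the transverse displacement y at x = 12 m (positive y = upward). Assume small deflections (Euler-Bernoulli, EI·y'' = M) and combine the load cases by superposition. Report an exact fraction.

y(12) = -12777/312500 m

Load 1 — applied couple M₀=-9 kN·m at a=48/5 m (b=L-a=32/5):
  y_1 = M₀a(2x-a)/(2EI)  [x>a] = (-9)·(48/5)·(2·12-(48/5))/(2·200000) = -243/78125 m
Load 2 — point force P=9 kN at a=4 m (b=L-a=12):
  y_2 = -Pa²(3x-a)/(6EI)  [x>a] = -9·4²·(3·12-4)/(6·200000) = -12/3125 m
Load 3 — applied couple M₀=18 kN·m at a=8 m (b=L-a=8):
  y_3 = M₀a(2x-a)/(2EI)  [x>a] = 18·8·(2·12-8)/(2·200000) = 18/3125 m
Load 4 — triangular load w₀=2 kN/m (0→w₀ over full span):
  y_4 = (w₀Lx³/12-w₀L²x²/6-w₀x⁵/(120L))/EI = (2·16·12³/12-2·16²·12²/6-2·12⁵/(120·16))/200000 = -2481/62500 m
Superposition: y = Σ y_i = -12777/312500 m ≈ -0.040886 m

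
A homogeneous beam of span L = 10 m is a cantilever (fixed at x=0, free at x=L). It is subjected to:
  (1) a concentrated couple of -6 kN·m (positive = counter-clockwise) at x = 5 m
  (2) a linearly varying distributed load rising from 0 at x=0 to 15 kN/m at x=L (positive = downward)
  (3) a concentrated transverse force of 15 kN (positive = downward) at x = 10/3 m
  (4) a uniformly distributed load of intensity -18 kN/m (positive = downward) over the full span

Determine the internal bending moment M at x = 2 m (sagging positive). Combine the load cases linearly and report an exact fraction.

M(2) = 198 kN·m

Load 1 — applied couple M₀=-6 kN·m at a=5 m (b=L-a=5):
  M_1 = M₀  [x≤a] = (-6) = -6 kN·m
Load 2 — triangular load w₀=15 kN/m (0→w₀ over full span):
  M_2 = w₀Lx/2 - w₀L²/3 - w₀x³/(6L) = 15·10·2/2 - 15·10²/3 - 15·2³/(6·10) = -352 kN·m
Load 3 — point force P=15 kN at a=10/3 m (b=L-a=20/3):
  M_3 = -P(a-x)  [x≤a] = -15·((10/3)-2) = -20 kN·m
Load 4 — uniform load w=-18 kN/m over full span:
  M_4 = -w(L-x)²/2 = -(-18)·(10-2)²/2 = 576 kN·m
Superposition: M = Σ M_i = 198 kN·m ≈ 198.000000 kN·m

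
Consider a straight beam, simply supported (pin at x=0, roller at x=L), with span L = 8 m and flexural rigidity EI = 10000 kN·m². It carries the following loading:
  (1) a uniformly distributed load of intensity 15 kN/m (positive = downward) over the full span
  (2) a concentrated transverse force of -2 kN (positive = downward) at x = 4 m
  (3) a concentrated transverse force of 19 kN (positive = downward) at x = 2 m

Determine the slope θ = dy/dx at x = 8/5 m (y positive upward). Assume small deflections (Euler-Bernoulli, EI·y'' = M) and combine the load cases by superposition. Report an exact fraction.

Load 1 — uniform load w=15 kN/m over full span:
  θ_1 = -w(L³-6Lx²+4x³)/(24EI) = -15·(8³-6·8·(8/5)²+4·(8/5)³)/(24·10000) = -396/15625 rad
Load 2 — point force P=-2 kN at a=4 m (b=L-a=4):
  θ_2 = -Pb(L²-b²-3x²)/(6LEI)  [x≤a] = -(-2)·4·(8²-4²-3·(8/5)²)/(6·8·10000) = 21/31250 rad
Load 3 — point force P=19 kN at a=2 m (b=L-a=6):
  θ_3 = -Pb(L²-b²-3x²)/(6LEI)  [x≤a] = -19·6·(8²-6²-3·(8/5)²)/(6·8·10000) = -2413/500000 rad
Superposition: θ = Σ θ_i = -14749/500000 rad ≈ -0.029498 rad

θ(8/5) = -14749/500000 rad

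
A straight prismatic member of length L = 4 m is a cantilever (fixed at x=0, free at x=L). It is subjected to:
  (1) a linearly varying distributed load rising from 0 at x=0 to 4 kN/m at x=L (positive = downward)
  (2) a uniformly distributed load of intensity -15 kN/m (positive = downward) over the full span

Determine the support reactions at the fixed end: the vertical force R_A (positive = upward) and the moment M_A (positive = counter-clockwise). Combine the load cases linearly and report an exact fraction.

R_A = -52 kN, M_A = -296/3 kN·m

Load 1 — triangular load w₀=4 kN/m (0→w₀ over full span):
  R_A = w₀L/2 = 4·4/2 = 8 kN
  M_A = w₀L²/3 = 4·4²/3 = 64/3 kN·m
Load 2 — uniform load w=-15 kN/m over full span:
  R_A = wL = (-15)·4 = -60 kN
  M_A = wL²/2 = (-15)·4²/2 = -120 kN·m
Superposition: R_A = -52 kN, M_A = -296/3 kN·m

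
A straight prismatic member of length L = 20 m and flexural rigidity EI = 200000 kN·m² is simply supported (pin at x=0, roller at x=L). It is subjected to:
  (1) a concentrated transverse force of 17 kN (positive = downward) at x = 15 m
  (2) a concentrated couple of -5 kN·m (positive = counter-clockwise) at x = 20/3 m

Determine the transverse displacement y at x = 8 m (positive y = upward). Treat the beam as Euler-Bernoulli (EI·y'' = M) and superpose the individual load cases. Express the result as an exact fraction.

y(8) = -5471/600000 m

Load 1 — point force P=17 kN at a=15 m (b=L-a=5):
  y_1 = -Pbx(L²-b²-x²)/(6LEI)  [x≤a] = -17·5·8·(20²-5²-8²)/(6·20·200000) = -5287/600000 m
Load 2 — applied couple M₀=-5 kN·m at a=20/3 m (b=L-a=40/3):
  y_2 = (M₀x³/(6L)-M₀(x-a)²/2+C₁x)/EI  [x>a] with C₁=M₀(3b²-L²)/(6L)=-50/9 = ((-5)·8³/(6·20)-(-5)·(8-(20/3))²/2+(-50/9)·8)/200000 = -23/75000 m
Superposition: y = Σ y_i = -5471/600000 m ≈ -0.009118 m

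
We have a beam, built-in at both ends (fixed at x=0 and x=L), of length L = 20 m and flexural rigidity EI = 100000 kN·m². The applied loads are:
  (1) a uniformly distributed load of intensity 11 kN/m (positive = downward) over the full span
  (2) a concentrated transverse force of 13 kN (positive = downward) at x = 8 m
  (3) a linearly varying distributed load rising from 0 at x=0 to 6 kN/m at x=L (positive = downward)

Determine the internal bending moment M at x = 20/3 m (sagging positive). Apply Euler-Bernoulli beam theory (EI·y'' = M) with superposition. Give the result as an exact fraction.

M(20/3) = 112136/675 kN·m

Load 1 — uniform load w=11 kN/m over full span:
  M_1 = wLx/2 - wL²/12 - wx²/2 = 11·20·(20/3)/2 - 11·20²/12 - 11·(20/3)²/2 = 1100/9 kN·m
Load 2 — point force P=13 kN at a=8 m (b=L-a=12):
  M_2 = Pb²(3a+b)x/L³ - Pab²/L²  [x≤a] = 13·12²·(3·8+12)·(20/3)/20³ - 13·8·12²/20² = 468/25 kN·m
Load 3 — triangular load w₀=6 kN/m (0→w₀ over full span):
  M_3 = 3w₀Lx/20 - w₀L²/30 - w₀x³/(6L) = 3·6·20·(20/3)/20 - 6·20²/30 - 6·(20/3)³/(6·20) = 680/27 kN·m
Superposition: M = Σ M_i = 112136/675 kN·m ≈ 166.127407 kN·m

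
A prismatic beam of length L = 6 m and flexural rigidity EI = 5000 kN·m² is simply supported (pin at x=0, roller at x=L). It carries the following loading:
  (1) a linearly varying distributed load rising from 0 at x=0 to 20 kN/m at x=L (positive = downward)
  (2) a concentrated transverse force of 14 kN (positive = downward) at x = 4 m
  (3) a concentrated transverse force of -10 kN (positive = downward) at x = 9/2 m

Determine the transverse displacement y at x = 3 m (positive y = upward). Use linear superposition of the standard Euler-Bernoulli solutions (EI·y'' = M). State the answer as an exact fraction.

Load 1 — triangular load w₀=20 kN/m (0→w₀ over full span):
  y_1 = -w₀x(7L⁴-10L²x²+3x⁴)/(360LEI) = -20·3·(7·6⁴-10·6²·3²+3·3⁴)/(360·6·5000) = -27/800 m
Load 2 — point force P=14 kN at a=4 m (b=L-a=2):
  y_2 = -Pbx(L²-b²-x²)/(6LEI)  [x≤a] = -14·2·3·(6²-2²-3²)/(6·6·5000) = -161/15000 m
Load 3 — point force P=-10 kN at a=9/2 m (b=L-a=3/2):
  y_3 = -Pbx(L²-b²-x²)/(6LEI)  [x≤a] = -(-10)·(3/2)·3·(6²-(3/2)²-3²)/(6·6·5000) = 99/16000 m
Superposition: y = Σ y_i = -9191/240000 m ≈ -0.038296 m

y(3) = -9191/240000 m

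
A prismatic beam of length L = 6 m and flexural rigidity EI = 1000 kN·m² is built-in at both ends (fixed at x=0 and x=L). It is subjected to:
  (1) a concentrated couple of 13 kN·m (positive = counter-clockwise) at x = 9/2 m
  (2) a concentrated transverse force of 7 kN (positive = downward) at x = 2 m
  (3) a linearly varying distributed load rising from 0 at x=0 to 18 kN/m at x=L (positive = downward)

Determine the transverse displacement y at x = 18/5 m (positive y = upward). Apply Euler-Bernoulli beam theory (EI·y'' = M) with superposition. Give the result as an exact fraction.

Load 1 — applied couple M₀=13 kN·m at a=9/2 m (b=L-a=3/2):
  y_1 = (R_Ax³/6 - M_Ax²/2)/EI  [x≤a] with R_A=39/16, M_A=65/16 = ((39/16)·(18/5)³/6 - (65/16)·(18/5)²/2)/1000 = -7371/1000000 m
Load 2 — point force P=7 kN at a=2 m (b=L-a=4):
  y_2 = -Pa²(L-x)²(3bL-(3b+a)(L-x))/(6L³EI)  [x>a] = -7·2²·(6-(18/5))²·(3·4·6-(3·4+2)·(6-(18/5)))/(6·6³·1000) = -224/46875 m
Load 3 — triangular load w₀=18 kN/m (0→w₀ over full span):
  y_3 = -w₀x²(L-x)²(x+2L)/(120LEI) = -18·(18/5)²·(6-(18/5))²·((18/5)+2·6)/(120·6·1000) = -56862/1953125 m
Superposition: y = Σ y_i = -15473629/375000000 m ≈ -0.041263 m

y(18/5) = -15473629/375000000 m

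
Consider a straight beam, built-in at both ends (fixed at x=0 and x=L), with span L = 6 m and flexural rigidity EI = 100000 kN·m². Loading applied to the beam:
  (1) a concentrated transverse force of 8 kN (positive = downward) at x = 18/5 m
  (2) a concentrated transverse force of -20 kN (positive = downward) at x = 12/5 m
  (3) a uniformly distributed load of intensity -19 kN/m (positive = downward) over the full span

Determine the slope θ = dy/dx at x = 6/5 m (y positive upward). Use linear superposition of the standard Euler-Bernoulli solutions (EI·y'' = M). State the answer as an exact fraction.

Load 1 — point force P=8 kN at a=18/5 m (b=L-a=12/5):
  θ_1 = -Pb²x(2aL-(3a+b)x)/(2L³EI)  [x≤a] = -8·(12/5)²·(6/5)·(2·(18/5)·6-(3·(18/5)+(12/5))·(6/5))/(2·6³·100000) = -342/9765625 rad
Load 2 — point force P=-20 kN at a=12/5 m (b=L-a=18/5):
  θ_2 = -Pb²x(2aL-(3a+b)x)/(2L³EI)  [x≤a] = -(-20)·(18/5)²·(6/5)·(2·(12/5)·6-(3·(12/5)+(18/5))·(6/5))/(2·6³·100000) = 891/7812500 rad
Load 3 — uniform load w=-19 kN/m over full span:
  θ_3 = -wx(L-x)(L-2x)/(12EI) = -(-19)·(6/5)·(6-(6/5))·(6-2·(6/5))/(12·100000) = 513/1562500 rad
Superposition: θ = Σ θ_i = 3978/9765625 rad ≈ 0.000407 rad

θ(6/5) = 3978/9765625 rad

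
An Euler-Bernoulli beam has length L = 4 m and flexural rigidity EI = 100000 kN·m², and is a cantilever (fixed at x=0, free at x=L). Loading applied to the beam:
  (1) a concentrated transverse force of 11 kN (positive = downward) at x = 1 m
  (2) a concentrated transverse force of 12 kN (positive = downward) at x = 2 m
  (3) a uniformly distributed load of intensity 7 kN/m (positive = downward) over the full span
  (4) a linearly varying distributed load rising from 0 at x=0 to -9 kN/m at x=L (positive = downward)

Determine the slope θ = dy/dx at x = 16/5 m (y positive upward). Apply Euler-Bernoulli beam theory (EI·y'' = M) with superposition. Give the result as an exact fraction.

Load 1 — point force P=11 kN at a=1 m (b=L-a=3):
  θ_1 = -Pa²/(2EI)  [x>a] = -11·1²/(2·100000) = -11/200000 rad
Load 2 — point force P=12 kN at a=2 m (b=L-a=2):
  θ_2 = -Pa²/(2EI)  [x>a] = -12·2²/(2·100000) = -3/12500 rad
Load 3 — uniform load w=7 kN/m over full span:
  θ_3 = -wx(x²-3Lx+3L²)/(6EI) = -7·(16/5)·((16/5)²-3·4·(16/5)+3·4²)/(6·100000) = -868/1171875 rad
Load 4 — triangular load w₀=-9 kN/m (0→w₀ over full span):
  θ_4 = (w₀Lx²/4-w₀L²x/3-w₀x⁴/(24L))/EI = ((-9)·4·(16/5)²/4-(-9)·4²·(16/5)/3-(-9)·(16/5)⁴/(24·4))/100000 = 1392/1953125 rad
Superposition: θ = Σ θ_i = -121121/375000000 rad ≈ -0.000323 rad

θ(16/5) = -121121/375000000 rad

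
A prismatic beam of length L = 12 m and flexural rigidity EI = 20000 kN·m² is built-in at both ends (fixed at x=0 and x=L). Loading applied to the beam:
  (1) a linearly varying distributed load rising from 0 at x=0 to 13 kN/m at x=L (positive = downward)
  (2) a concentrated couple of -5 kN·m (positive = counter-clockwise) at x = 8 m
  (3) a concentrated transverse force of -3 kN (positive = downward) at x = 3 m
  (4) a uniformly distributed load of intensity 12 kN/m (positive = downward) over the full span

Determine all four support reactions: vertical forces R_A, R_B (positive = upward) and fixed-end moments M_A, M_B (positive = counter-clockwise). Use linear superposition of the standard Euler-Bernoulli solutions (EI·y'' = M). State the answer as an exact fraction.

R_A = 132931/1440 kN, M_A = 47921/240 kN·m, R_B = 182429/1440 kN, M_B = -18873/80 kN·m

Load 1 — triangular load w₀=13 kN/m (0→w₀ over full span):
  R_A = 3w₀L/20 = 3·13·12/20 = 117/5 kN
  M_A = w₀L²/30 = 13·12²/30 = 312/5 kN·m
  R_B = 7w₀L/20 = 7·13·12/20 = 273/5 kN
  M_B = -w₀L²/20 = -13·12²/20 = -468/5 kN·m
Load 2 — applied couple M₀=-5 kN·m at a=8 m (b=L-a=4):
  R_A = 6M₀ab/L³ = 6·(-5)·8·4/12³ = -5/9 kN
  M_A = M₀b(2a-b)/L² = (-5)·4·(2·8-4)/12² = -5/3 kN·m
  R_B = -6M₀ab/L³ = -6·(-5)·8·4/12³ = 5/9 kN
  M_B = M₀a(2b-a)/L² = (-5)·8·(2·4-8)/12² = 0 kN·m
Load 3 — point force P=-3 kN at a=3 m (b=L-a=9):
  R_A = Pb²(3a+b)/L³ = (-3)·9²·(3·3+9)/12³ = -81/32 kN
  M_A = Pab²/L² = (-3)·3·9²/12² = -81/16 kN·m
  R_B = Pa²(a+3b)/L³ = (-3)·3²·(3+3·9)/12³ = -15/32 kN
  M_B = -Pa²b/L² = -(-3)·3²·9/12² = 27/16 kN·m
Load 4 — uniform load w=12 kN/m over full span:
  R_A = wL/2 = 12·12/2 = 72 kN
  M_A = wL²/12 = 12·12²/12 = 144 kN·m
  R_B = wL/2 = 12·12/2 = 72 kN
  M_B = -wL²/12 = -12·12²/12 = -144 kN·m
Superposition: R_A = 132931/1440 kN, M_A = 47921/240 kN·m, R_B = 182429/1440 kN, M_B = -18873/80 kN·m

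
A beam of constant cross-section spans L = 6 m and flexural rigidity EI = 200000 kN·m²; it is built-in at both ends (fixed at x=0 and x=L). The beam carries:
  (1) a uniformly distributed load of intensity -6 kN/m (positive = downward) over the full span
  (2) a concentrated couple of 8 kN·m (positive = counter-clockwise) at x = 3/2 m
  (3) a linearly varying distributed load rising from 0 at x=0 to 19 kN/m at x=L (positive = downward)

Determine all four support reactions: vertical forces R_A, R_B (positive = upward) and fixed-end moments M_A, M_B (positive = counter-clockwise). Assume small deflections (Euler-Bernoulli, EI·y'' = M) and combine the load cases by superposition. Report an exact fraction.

Load 1 — uniform load w=-6 kN/m over full span:
  R_A = wL/2 = (-6)·6/2 = -18 kN
  M_A = wL²/12 = (-6)·6²/12 = -18 kN·m
  R_B = wL/2 = (-6)·6/2 = -18 kN
  M_B = -wL²/12 = -(-6)·6²/12 = 18 kN·m
Load 2 — applied couple M₀=8 kN·m at a=3/2 m (b=L-a=9/2):
  R_A = 6M₀ab/L³ = 6·8·(3/2)·(9/2)/6³ = 3/2 kN
  M_A = M₀b(2a-b)/L² = 8·(9/2)·(2·(3/2)-(9/2))/6² = -3/2 kN·m
  R_B = -6M₀ab/L³ = -6·8·(3/2)·(9/2)/6³ = -3/2 kN
  M_B = M₀a(2b-a)/L² = 8·(3/2)·(2·(9/2)-(3/2))/6² = 5/2 kN·m
Load 3 — triangular load w₀=19 kN/m (0→w₀ over full span):
  R_A = 3w₀L/20 = 3·19·6/20 = 171/10 kN
  M_A = w₀L²/30 = 19·6²/30 = 114/5 kN·m
  R_B = 7w₀L/20 = 7·19·6/20 = 399/10 kN
  M_B = -w₀L²/20 = -19·6²/20 = -171/5 kN·m
Superposition: R_A = 3/5 kN, M_A = 33/10 kN·m, R_B = 102/5 kN, M_B = -137/10 kN·m

R_A = 3/5 kN, M_A = 33/10 kN·m, R_B = 102/5 kN, M_B = -137/10 kN·m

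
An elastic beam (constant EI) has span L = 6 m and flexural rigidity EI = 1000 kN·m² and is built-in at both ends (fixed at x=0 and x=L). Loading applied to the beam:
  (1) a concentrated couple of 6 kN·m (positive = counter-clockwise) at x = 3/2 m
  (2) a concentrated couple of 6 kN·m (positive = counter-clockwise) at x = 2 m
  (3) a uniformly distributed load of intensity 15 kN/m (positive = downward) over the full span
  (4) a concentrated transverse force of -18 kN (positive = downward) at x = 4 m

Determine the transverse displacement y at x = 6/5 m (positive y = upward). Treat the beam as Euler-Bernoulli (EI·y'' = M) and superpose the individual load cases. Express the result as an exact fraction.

Load 1 — applied couple M₀=6 kN·m at a=3/2 m (b=L-a=9/2):
  y_1 = (R_Ax³/6 - M_Ax²/2)/EI  [x≤a] with R_A=9/8, M_A=-9/8 = ((9/8)·(6/5)³/6 - (-9/8)·(6/5)²/2)/1000 = 567/500000 m
Load 2 — applied couple M₀=6 kN·m at a=2 m (b=L-a=4):
  y_2 = (R_Ax³/6 - M_Ax²/2)/EI  [x≤a] with R_A=4/3, M_A=0 = ((4/3)·(6/5)³/6 - 0·(6/5)²/2)/1000 = 6/15625 m
Load 3 — uniform load w=15 kN/m over full span:
  y_3 = -wx²(L-x)²/(24EI) = -15·(6/5)²·(6-(6/5))²/(24·1000) = -324/15625 m
Load 4 — point force P=-18 kN at a=4 m (b=L-a=2):
  y_4 = -Pb²x²(3aL-(3a+b)x)/(6L³EI)  [x≤a] = -(-18)·2²·(6/5)²·(3·4·6-(3·4+2)·(6/5))/(6·6³·1000) = 69/15625 m
Superposition: y = Σ y_i = -7401/500000 m ≈ -0.014802 m

y(6/5) = -7401/500000 m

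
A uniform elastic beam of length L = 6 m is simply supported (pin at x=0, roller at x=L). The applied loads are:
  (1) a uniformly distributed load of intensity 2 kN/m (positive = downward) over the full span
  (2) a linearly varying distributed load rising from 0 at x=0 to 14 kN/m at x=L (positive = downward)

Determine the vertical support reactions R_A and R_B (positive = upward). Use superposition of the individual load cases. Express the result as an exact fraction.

Load 1 — uniform load w=2 kN/m over full span:
  R_A = wL/2 = 2·6/2 = 6 kN
  R_B = wL/2 = 2·6/2 = 6 kN
Load 2 — triangular load w₀=14 kN/m (0→w₀ over full span):
  R_A = w₀L/6 = 14·6/6 = 14 kN
  R_B = w₀L/3 = 14·6/3 = 28 kN
Superposition: R_A = 20 kN, R_B = 34 kN

R_A = 20 kN, R_B = 34 kN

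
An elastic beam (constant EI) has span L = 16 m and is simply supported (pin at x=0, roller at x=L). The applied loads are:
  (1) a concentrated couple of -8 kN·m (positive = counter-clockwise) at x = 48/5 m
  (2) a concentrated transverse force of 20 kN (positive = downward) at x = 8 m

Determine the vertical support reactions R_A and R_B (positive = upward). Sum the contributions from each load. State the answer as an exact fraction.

Load 1 — applied couple M₀=-8 kN·m at a=48/5 m (b=L-a=32/5):
  R_A = M₀/L = (-8)/16 = -1/2 kN
  R_B = -M₀/L = -(-8)/16 = 1/2 kN
Load 2 — point force P=20 kN at a=8 m (b=L-a=8):
  R_A = Pb/L = 20·8/16 = 10 kN
  R_B = Pa/L = 20·8/16 = 10 kN
Superposition: R_A = 19/2 kN, R_B = 21/2 kN

R_A = 19/2 kN, R_B = 21/2 kN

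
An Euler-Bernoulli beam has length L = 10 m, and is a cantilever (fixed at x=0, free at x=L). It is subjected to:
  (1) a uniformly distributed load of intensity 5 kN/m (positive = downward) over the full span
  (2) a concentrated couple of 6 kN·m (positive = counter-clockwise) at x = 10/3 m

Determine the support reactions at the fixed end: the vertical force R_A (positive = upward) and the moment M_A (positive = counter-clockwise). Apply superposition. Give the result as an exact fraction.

Load 1 — uniform load w=5 kN/m over full span:
  R_A = wL = 5·10 = 50 kN
  M_A = wL²/2 = 5·10²/2 = 250 kN·m
Load 2 — applied couple M₀=6 kN·m at a=10/3 m (b=L-a=20/3):
  R_A = 0 kN
  M_A = -M₀ = -6 kN·m
Superposition: R_A = 50 kN, M_A = 244 kN·m

R_A = 50 kN, M_A = 244 kN·m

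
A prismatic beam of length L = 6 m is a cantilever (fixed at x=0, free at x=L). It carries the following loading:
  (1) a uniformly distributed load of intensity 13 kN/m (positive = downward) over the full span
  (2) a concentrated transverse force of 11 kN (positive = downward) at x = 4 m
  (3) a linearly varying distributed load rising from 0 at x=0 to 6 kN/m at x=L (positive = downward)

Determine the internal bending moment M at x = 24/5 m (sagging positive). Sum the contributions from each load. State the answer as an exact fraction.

M(24/5) = -1674/125 kN·m

Load 1 — uniform load w=13 kN/m over full span:
  M_1 = -w(L-x)²/2 = -13·(6-(24/5))²/2 = -234/25 kN·m
Load 2 — point force P=11 kN at a=4 m (b=L-a=2):
  M_2 = 0  [x>a] = 0 kN·m
Load 3 — triangular load w₀=6 kN/m (0→w₀ over full span):
  M_3 = w₀Lx/2 - w₀L²/3 - w₀x³/(6L) = 6·6·(24/5)/2 - 6·6²/3 - 6·(24/5)³/(6·6) = -504/125 kN·m
Superposition: M = Σ M_i = -1674/125 kN·m ≈ -13.392000 kN·m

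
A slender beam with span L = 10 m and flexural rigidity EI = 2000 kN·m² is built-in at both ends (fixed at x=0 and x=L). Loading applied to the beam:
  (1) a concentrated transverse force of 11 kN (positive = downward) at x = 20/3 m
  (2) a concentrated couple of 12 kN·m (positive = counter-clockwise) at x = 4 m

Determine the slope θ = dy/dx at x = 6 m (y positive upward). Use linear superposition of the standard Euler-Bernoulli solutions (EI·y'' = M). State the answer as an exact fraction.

θ(6) = 511/1125000 rad

Load 1 — point force P=11 kN at a=20/3 m (b=L-a=10/3):
  θ_1 = -Pb²x(2aL-(3a+b)x)/(2L³EI)  [x≤a] = -11·(10/3)²·6·(2·(20/3)·10-(3·(20/3)+(10/3))·6)/(2·10³·2000) = 11/9000 rad
Load 2 — applied couple M₀=12 kN·m at a=4 m (b=L-a=6):
  θ_2 = (R_Ax²/2 - M_Ax - M₀(x-a))/EI  [x>a] with R_A=216/125, M_A=36/25 = ((216/125)·6²/2 - (36/25)·6 - 12·(6-4))/2000 = -12/15625 rad
Superposition: θ = Σ θ_i = 511/1125000 rad ≈ 0.000454 rad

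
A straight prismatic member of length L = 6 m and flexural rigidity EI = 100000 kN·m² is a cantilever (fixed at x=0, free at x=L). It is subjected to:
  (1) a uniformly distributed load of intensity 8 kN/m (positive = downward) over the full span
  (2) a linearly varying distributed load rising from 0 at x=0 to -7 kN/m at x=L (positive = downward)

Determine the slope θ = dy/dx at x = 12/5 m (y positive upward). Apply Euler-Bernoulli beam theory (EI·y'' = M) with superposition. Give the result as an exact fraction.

Load 1 — uniform load w=8 kN/m over full span:
  θ_1 = -wx(x²-3Lx+3L²)/(6EI) = -8·(12/5)·((12/5)²-3·6·(12/5)+3·6²)/(6·100000) = -882/390625 rad
Load 2 — triangular load w₀=-7 kN/m (0→w₀ over full span):
  θ_2 = (w₀Lx²/4-w₀L²x/3-w₀x⁴/(24L))/EI = ((-7)·6·(12/5)²/4-(-7)·6²·(12/5)/3-(-7)·(12/5)⁴/(24·6))/100000 = 11151/7812500 rad
Superposition: θ = Σ θ_i = -6489/7812500 rad ≈ -0.000831 rad

θ(12/5) = -6489/7812500 rad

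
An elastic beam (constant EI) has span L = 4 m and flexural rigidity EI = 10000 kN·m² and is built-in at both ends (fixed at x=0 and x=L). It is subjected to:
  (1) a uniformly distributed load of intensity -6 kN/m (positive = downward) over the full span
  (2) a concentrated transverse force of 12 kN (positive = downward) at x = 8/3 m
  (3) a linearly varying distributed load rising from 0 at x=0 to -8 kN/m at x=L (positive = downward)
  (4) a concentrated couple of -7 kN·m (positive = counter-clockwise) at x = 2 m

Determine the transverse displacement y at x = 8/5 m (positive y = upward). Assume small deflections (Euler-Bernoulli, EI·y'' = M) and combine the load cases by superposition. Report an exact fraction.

y(8/5) = 214441/527343750 m

Load 1 — uniform load w=-6 kN/m over full span:
  y_1 = -wx²(L-x)²/(24EI) = -(-6)·(8/5)²·(4-(8/5))²/(24·10000) = 144/390625 m
Load 2 — point force P=12 kN at a=8/3 m (b=L-a=4/3):
  y_2 = -Pb²x²(3aL-(3a+b)x)/(6L³EI)  [x≤a] = -12·(4/3)²·(8/5)²·(3·(8/3)·4-(3·(8/3)+(4/3))·(8/5))/(6·4³·10000) = -512/2109375 m
Load 3 — triangular load w₀=-8 kN/m (0→w₀ over full span):
  y_3 = -w₀x²(L-x)²(x+2L)/(120LEI) = -(-8)·(8/5)²·(4-(8/5))²·((8/5)+2·4)/(120·4·10000) = 2304/9765625 m
Load 4 — applied couple M₀=-7 kN·m at a=2 m (b=L-a=2):
  y_4 = (R_Ax³/6 - M_Ax²/2)/EI  [x≤a] with R_A=-21/8, M_A=-7/4 = ((-21/8)·(8/5)³/6 - (-7/4)·(8/5)²/2)/10000 = 7/156250 m
Superposition: y = Σ y_i = 214441/527343750 m ≈ 0.000407 m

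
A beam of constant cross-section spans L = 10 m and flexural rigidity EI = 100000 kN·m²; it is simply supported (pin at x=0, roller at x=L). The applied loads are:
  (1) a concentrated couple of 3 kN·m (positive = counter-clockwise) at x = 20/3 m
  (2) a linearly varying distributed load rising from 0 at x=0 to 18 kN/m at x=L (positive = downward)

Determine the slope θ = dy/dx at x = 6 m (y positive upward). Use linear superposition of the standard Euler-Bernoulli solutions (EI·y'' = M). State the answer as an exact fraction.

θ(6) = 1423/1500000 rad

Load 1 — applied couple M₀=3 kN·m at a=20/3 m (b=L-a=10/3):
  θ_1 = (M₀x²/(2L)+C₁)/EI  [x≤a] with C₁=M₀(3b²-L²)/(6L)=-10/3 = (3·6²/(2·10)+(-10/3))/100000 = 31/1500000 rad
Load 2 — triangular load w₀=18 kN/m (0→w₀ over full span):
  θ_2 = -w₀(7L⁴-30L²x²+15x⁴)/(360LEI) = -18·(7·10⁴-30·10²·6²+15·6⁴)/(360·10·100000) = 29/31250 rad
Superposition: θ = Σ θ_i = 1423/1500000 rad ≈ 0.000949 rad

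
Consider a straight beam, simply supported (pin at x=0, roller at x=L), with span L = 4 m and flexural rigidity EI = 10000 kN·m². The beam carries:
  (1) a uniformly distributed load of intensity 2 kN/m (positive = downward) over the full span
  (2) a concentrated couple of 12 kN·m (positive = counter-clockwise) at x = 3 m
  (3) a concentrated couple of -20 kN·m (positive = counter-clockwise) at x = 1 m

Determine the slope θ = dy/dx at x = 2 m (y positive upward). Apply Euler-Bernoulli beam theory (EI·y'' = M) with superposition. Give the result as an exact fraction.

θ(2) = 1/30000 rad

Load 1 — uniform load w=2 kN/m over full span:
  θ_1 = -w(L³-6Lx²+4x³)/(24EI) = -2·(4³-6·4·2²+4·2³)/(24·10000) = 0 rad
Load 2 — applied couple M₀=12 kN·m at a=3 m (b=L-a=1):
  θ_2 = (M₀x²/(2L)+C₁)/EI  [x≤a] with C₁=M₀(3b²-L²)/(6L)=-13/2 = (12·2²/(2·4)+(-13/2))/10000 = -1/20000 rad
Load 3 — applied couple M₀=-20 kN·m at a=1 m (b=L-a=3):
  θ_3 = (M₀x²/(2L)-M₀(x-a)+C₁)/EI  [x>a] with C₁=M₀(3b²-L²)/(6L)=-55/6 = ((-20)·2²/(2·4)-(-20)·(2-1)+(-55/6))/10000 = 1/12000 rad
Superposition: θ = Σ θ_i = 1/30000 rad ≈ 0.000033 rad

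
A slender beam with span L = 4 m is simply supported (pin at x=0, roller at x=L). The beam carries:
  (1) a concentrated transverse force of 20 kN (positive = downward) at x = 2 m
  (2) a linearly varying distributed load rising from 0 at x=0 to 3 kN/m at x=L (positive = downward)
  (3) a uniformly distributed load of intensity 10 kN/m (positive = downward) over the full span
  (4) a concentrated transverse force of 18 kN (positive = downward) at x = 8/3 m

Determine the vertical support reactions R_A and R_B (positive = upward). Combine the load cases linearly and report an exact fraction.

R_A = 38 kN, R_B = 46 kN

Load 1 — point force P=20 kN at a=2 m (b=L-a=2):
  R_A = Pb/L = 20·2/4 = 10 kN
  R_B = Pa/L = 20·2/4 = 10 kN
Load 2 — triangular load w₀=3 kN/m (0→w₀ over full span):
  R_A = w₀L/6 = 3·4/6 = 2 kN
  R_B = w₀L/3 = 3·4/3 = 4 kN
Load 3 — uniform load w=10 kN/m over full span:
  R_A = wL/2 = 10·4/2 = 20 kN
  R_B = wL/2 = 10·4/2 = 20 kN
Load 4 — point force P=18 kN at a=8/3 m (b=L-a=4/3):
  R_A = Pb/L = 18·(4/3)/4 = 6 kN
  R_B = Pa/L = 18·(8/3)/4 = 12 kN
Superposition: R_A = 38 kN, R_B = 46 kN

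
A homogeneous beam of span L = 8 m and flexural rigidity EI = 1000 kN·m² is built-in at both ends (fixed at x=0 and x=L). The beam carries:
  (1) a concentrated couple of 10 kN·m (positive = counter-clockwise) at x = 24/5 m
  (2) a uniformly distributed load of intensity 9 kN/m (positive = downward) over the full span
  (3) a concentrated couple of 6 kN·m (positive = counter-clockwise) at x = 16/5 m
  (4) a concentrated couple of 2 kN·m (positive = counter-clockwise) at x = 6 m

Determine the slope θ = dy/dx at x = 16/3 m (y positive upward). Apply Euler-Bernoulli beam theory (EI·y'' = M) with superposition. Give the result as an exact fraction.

Load 1 — applied couple M₀=10 kN·m at a=24/5 m (b=L-a=16/5):
  θ_1 = (R_Ax²/2 - M_Ax - M₀(x-a))/EI  [x>a] with R_A=9/5, M_A=16/5 = ((9/5)·(16/3)²/2 - (16/5)·(16/3) - 10·((16/3)-(24/5)))/1000 = 2/625 rad
Load 2 — uniform load w=9 kN/m over full span:
  θ_2 = -wx(L-x)(L-2x)/(12EI) = -9·(16/3)·(8-(16/3))·(8-2·(16/3))/(12·1000) = 32/1125 rad
Load 3 — applied couple M₀=6 kN·m at a=16/5 m (b=L-a=24/5):
  θ_3 = (R_Ax²/2 - M_Ax - M₀(x-a))/EI  [x>a] with R_A=27/25, M_A=18/25 = ((27/25)·(16/3)²/2 - (18/25)·(16/3) - 6·((16/3)-(16/5)))/1000 = -4/3125 rad
Load 4 — applied couple M₀=2 kN·m at a=6 m (b=L-a=2):
  θ_4 = (R_Ax²/2 - M_Ax)/EI  [x≤a] with R_A=9/32, M_A=5/8 = ((9/32)·(16/3)²/2 - (5/8)·(16/3))/1000 = 1/1500 rad
Superposition: θ = Σ θ_i = 3491/112500 rad ≈ 0.031031 rad

θ(16/3) = 3491/112500 rad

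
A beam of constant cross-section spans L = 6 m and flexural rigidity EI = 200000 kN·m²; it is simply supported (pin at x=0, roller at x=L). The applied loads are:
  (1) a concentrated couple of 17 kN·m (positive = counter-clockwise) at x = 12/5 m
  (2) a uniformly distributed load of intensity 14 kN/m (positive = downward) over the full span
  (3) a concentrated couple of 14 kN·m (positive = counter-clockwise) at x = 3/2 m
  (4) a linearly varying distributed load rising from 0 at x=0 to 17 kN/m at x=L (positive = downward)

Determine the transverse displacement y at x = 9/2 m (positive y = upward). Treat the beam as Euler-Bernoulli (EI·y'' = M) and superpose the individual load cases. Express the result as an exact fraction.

Load 1 — applied couple M₀=17 kN·m at a=12/5 m (b=L-a=18/5):
  y_1 = (M₀x³/(6L)-M₀(x-a)²/2+C₁x)/EI  [x>a] with C₁=M₀(3b²-L²)/(6L)=34/25 = (17·(9/2)³/(6·6)-17·((9/2)-(12/5))²/2+(34/25)·(9/2))/200000 = 9333/160000000 m
Load 2 — uniform load w=14 kN/m over full span:
  y_2 = -wx(L³-2Lx²+x³)/(24EI) = -14·(9/2)·(6³-2·6·(9/2)²+(9/2)³)/(24·200000) = -10773/12800000 m
Load 3 — applied couple M₀=14 kN·m at a=3/2 m (b=L-a=9/2):
  y_3 = (M₀x³/(6L)-M₀(x-a)²/2+C₁x)/EI  [x>a] with C₁=M₀(3b²-L²)/(6L)=77/8 = (14·(9/2)³/(6·6)-14·((9/2)-(3/2))²/2+(77/8)·(9/2))/200000 = 63/800000 m
Load 4 — triangular load w₀=17 kN/m (0→w₀ over full span):
  y_4 = -w₀x(7L⁴-10L²x²+3x⁴)/(360LEI) = -17·(9/2)·(7·6⁴-10·6²·(9/2)²+3·(9/2)⁴)/(360·6·200000) = -54621/102400000 m
Superposition: y = Σ y_i = -3169197/2560000000 m ≈ -0.001238 m

y(9/2) = -3169197/2560000000 m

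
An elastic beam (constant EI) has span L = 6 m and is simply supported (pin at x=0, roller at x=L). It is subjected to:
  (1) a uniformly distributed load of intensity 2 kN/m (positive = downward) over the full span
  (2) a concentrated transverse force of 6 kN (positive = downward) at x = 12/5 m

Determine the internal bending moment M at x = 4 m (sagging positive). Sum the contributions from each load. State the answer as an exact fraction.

M(4) = 64/5 kN·m

Load 1 — uniform load w=2 kN/m over full span:
  M_1 = wx(L-x)/2 = 2·4·(6-4)/2 = 8 kN·m
Load 2 — point force P=6 kN at a=12/5 m (b=L-a=18/5):
  M_2 = Pa(L-x)/L  [x>a] = 6·(12/5)·(6-4)/6 = 24/5 kN·m
Superposition: M = Σ M_i = 64/5 kN·m ≈ 12.800000 kN·m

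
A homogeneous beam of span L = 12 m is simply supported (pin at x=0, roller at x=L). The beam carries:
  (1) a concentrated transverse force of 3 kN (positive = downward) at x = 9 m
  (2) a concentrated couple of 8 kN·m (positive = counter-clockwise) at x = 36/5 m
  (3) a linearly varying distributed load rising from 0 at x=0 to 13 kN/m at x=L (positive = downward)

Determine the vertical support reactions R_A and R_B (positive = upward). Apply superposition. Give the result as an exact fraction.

R_A = 329/12 kN, R_B = 643/12 kN

Load 1 — point force P=3 kN at a=9 m (b=L-a=3):
  R_A = Pb/L = 3·3/12 = 3/4 kN
  R_B = Pa/L = 3·9/12 = 9/4 kN
Load 2 — applied couple M₀=8 kN·m at a=36/5 m (b=L-a=24/5):
  R_A = M₀/L = 8/12 = 2/3 kN
  R_B = -M₀/L = -8/12 = -2/3 kN
Load 3 — triangular load w₀=13 kN/m (0→w₀ over full span):
  R_A = w₀L/6 = 13·12/6 = 26 kN
  R_B = w₀L/3 = 13·12/3 = 52 kN
Superposition: R_A = 329/12 kN, R_B = 643/12 kN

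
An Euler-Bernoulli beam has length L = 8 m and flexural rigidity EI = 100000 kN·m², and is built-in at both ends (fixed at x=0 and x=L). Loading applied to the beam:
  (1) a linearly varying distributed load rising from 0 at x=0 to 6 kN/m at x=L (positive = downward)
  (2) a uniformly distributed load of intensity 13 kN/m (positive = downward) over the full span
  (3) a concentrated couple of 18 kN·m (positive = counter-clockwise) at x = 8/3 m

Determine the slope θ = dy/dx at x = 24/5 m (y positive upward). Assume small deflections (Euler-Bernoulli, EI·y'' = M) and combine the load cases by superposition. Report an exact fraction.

Load 1 — triangular load w₀=6 kN/m (0→w₀ over full span):
  θ_1 = -w₀(2x(L-x)(L-2x)(x+2L)+x²(L-x)²)/(120LEI) = -6·(2·(24/5)·(8-(24/5))·(8-2·(24/5))·((24/5)+2·8)+(24/5)²·(8-(24/5))²)/(120·8·100000) = 96/1953125 rad
Load 2 — uniform load w=13 kN/m over full span:
  θ_2 = -wx(L-x)(L-2x)/(12EI) = -13·(24/5)·(8-(24/5))·(8-2·(24/5))/(12·100000) = 104/390625 rad
Load 3 — applied couple M₀=18 kN·m at a=8/3 m (b=L-a=16/3):
  θ_3 = (R_Ax²/2 - M_Ax - M₀(x-a))/EI  [x>a] with R_A=3, M_A=0 = (3·(24/5)²/2 - 0·(24/5) - 18·((24/5)-(8/3)))/100000 = -3/78125 rad
Superposition: θ = Σ θ_i = 541/1953125 rad ≈ 0.000277 rad

θ(24/5) = 541/1953125 rad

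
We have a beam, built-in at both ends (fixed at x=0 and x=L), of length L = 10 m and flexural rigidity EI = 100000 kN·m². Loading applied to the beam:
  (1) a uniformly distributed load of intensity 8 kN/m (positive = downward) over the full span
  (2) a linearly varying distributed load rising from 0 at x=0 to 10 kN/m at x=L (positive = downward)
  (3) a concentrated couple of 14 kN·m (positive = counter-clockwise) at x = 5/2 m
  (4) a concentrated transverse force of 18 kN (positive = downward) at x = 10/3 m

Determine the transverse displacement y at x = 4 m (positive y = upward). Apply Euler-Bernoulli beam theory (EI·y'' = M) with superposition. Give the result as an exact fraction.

Load 1 — uniform load w=8 kN/m over full span:
  y_1 = -wx²(L-x)²/(24EI) = -8·4²·(10-4)²/(24·100000) = -6/3125 m
Load 2 — triangular load w₀=10 kN/m (0→w₀ over full span):
  y_2 = -w₀x²(L-x)²(x+2L)/(120LEI) = -10·4²·(10-4)²·(4+2·10)/(120·10·100000) = -18/15625 m
Load 3 — applied couple M₀=14 kN·m at a=5/2 m (b=L-a=15/2):
  y_3 = (R_Ax³/6 - M_Ax²/2 - M₀(x-a)²/2)/EI  [x>a] with R_A=63/40, M_A=-21/8 = ((63/40)·4³/6 - (-21/8)·4²/2 - 14·(4-(5/2))²/2)/100000 = 441/2000000 m
Load 4 — point force P=18 kN at a=10/3 m (b=L-a=20/3):
  y_4 = -Pa²(L-x)²(3bL-(3b+a)(L-x))/(6L³EI)  [x>a] = -18·(10/3)²·(10-4)²·(3·(20/3)·10-(3·(20/3)+(10/3))·(10-4))/(6·10³·100000) = -9/12500 m
Superposition: y = Σ y_i = -7143/2000000 m ≈ -0.003572 m

y(4) = -7143/2000000 m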